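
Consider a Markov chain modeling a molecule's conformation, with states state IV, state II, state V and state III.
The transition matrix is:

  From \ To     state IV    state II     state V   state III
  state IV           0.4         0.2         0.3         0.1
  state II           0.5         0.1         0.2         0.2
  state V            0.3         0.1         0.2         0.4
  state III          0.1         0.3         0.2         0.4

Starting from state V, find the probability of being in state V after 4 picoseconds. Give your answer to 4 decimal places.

0.2311

Propagate the distribution vector 4 picoseconds from state V.
After 0 picoseconds: (0.0000, 0.0000, 1.0000, 0.0000)
After 1 picosecond: (0.3000, 0.1000, 0.2000, 0.4000)
After 2 picoseconds: (0.2700, 0.2100, 0.2300, 0.2900)
After 3 picoseconds: (0.3110, 0.1850, 0.2270, 0.2770)
After 4 picoseconds: (0.3127, 0.1865, 0.2311, 0.2697)
P(in state V after 4 picoseconds) = 0.2311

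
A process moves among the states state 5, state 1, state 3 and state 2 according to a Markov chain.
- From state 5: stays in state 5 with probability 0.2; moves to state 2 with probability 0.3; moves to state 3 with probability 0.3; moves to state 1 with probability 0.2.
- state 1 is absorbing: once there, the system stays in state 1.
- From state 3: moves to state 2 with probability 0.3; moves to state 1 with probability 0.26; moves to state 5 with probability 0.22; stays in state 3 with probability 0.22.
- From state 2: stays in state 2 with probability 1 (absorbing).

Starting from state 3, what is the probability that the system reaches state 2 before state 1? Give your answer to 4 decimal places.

Let h(s) be the probability of absorption at state 2 starting from transient state s. Then h(state 2) = 1 and h(state 1) = 0. By first-step analysis:
h(state 5) = 0.2·h(state 5) + 0.2·0 + 0.3·h(state 3) + 0.3·1
h(state 3) = 0.22·h(state 5) + 0.26·0 + 0.22·h(state 3) + 0.3·1
Solving: h(state 5) = 0.5806, h(state 3) = 0.5484.
Starting from state 3, the probability is 0.5484.

0.5484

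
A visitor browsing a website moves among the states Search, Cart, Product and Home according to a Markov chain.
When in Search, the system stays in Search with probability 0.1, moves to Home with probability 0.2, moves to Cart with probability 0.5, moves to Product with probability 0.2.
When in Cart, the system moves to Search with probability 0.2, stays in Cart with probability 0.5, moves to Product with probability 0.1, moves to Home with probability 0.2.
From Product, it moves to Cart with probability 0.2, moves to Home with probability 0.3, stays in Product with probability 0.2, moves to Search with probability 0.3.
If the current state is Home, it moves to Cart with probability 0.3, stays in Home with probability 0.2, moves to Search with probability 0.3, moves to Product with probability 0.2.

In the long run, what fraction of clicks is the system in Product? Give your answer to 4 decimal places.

0.1591

Let the stationary distribution be π with π = πP and π_1 + π_2 + π_3 + π_4 = 1.
π_1 = 0.1·π_1 + 0.2·π_2 + 0.3·π_3 + 0.3·π_4
π_2 = 0.5·π_1 + 0.5·π_2 + 0.2·π_3 + 0.3·π_4
π_3 = 0.2·π_1 + 0.1·π_2 + 0.2·π_3 + 0.2·π_4
Solving with the normalization constraint gives π = (0.2159, 0.4091, 0.1591, 0.2159).
So the stationary probability of Product is 0.1591.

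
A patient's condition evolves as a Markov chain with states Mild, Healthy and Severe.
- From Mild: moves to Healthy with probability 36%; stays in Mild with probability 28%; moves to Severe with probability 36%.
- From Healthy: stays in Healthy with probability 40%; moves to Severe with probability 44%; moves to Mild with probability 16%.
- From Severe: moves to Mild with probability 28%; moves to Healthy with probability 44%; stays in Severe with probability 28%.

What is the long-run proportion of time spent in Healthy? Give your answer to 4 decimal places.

0.4053

Let the stationary distribution be π with π = πP and π_1 + π_2 + π_3 = 1.
π_1 = 0.28·π_1 + 0.16·π_2 + 0.28·π_3
π_2 = 0.36·π_1 + 0.4·π_2 + 0.44·π_3
Solving with the normalization constraint gives π = (0.2314, 0.4053, 0.3634).
So the stationary probability of Healthy is 0.4053.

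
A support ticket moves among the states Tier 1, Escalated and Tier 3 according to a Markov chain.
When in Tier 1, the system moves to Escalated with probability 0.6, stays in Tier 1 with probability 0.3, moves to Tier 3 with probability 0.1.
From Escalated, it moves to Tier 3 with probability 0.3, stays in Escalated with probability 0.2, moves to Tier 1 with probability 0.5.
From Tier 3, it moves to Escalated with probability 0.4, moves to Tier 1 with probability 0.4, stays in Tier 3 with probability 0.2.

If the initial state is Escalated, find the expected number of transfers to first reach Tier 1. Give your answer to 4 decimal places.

2.1154

Let t(s) be the expected number of transfers to first reach Tier 1 from state s, with t(Tier 1) = 0. Conditioning on the first transfer:
t(Escalated) = 1 + 0.2·t(Escalated) + 0.3·t(Tier 3)
t(Tier 3) = 1 + 0.4·t(Escalated) + 0.2·t(Tier 3)
Solving: t(Escalated) = 2.1154, t(Tier 3) = 2.3077.
Expected transfers from Escalated to Tier 1: 2.1154.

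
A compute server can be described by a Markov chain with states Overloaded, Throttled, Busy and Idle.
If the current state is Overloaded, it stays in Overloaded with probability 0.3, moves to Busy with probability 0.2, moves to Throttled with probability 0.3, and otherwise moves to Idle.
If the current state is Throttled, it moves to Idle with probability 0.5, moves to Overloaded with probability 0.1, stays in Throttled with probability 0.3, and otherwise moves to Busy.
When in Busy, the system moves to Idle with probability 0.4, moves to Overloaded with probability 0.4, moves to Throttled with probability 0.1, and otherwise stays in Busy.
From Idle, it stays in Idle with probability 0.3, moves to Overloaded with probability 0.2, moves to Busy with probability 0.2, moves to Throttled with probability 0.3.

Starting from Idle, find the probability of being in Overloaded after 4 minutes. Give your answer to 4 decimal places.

Propagate the distribution vector 4 minutes from Idle.
After 0 minutes: (0.0000, 0.0000, 0.0000, 1.0000)
After 1 minute: (0.2000, 0.3000, 0.2000, 0.3000)
After 2 minutes: (0.2300, 0.2600, 0.1500, 0.3600)
After 3 minutes: (0.2270, 0.2700, 0.1590, 0.3440)
After 4 minutes: (0.2275, 0.2682, 0.1571, 0.3472)
P(in Overloaded after 4 minutes) = 0.2275

0.2275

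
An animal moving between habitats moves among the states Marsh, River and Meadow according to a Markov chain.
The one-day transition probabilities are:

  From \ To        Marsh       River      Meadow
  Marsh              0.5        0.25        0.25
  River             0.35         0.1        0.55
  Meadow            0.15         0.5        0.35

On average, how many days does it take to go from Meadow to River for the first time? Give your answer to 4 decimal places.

2.2609

Let t(s) be the expected number of days to first reach River from state s, with t(River) = 0. Conditioning on the first day:
t(Marsh) = 1 + 0.5·t(Marsh) + 0.25·t(Meadow)
t(Meadow) = 1 + 0.15·t(Marsh) + 0.35·t(Meadow)
Solving: t(Marsh) = 3.1304, t(Meadow) = 2.2609.
Expected days from Meadow to River: 2.2609.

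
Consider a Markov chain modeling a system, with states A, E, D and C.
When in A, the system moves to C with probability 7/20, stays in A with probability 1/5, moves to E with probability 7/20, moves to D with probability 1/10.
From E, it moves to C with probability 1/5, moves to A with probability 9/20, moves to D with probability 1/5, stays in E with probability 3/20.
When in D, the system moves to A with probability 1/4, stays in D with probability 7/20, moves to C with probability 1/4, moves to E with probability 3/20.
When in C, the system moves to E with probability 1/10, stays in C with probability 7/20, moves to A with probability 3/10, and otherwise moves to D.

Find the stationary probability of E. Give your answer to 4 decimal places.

Let the stationary distribution be π with π = πP and π_1 + π_2 + π_3 + π_4 = 1.
π_1 = 0.2·π_1 + 0.45·π_2 + 0.25·π_3 + 0.3·π_4
π_2 = 0.35·π_1 + 0.15·π_2 + 0.15·π_3 + 0.1·π_4
π_3 = 0.1·π_1 + 0.2·π_2 + 0.35·π_3 + 0.25·π_4
Solving with the normalization constraint gives π = (0.2891, 0.1929, 0.2189, 0.2992).
So the stationary probability of E is 0.1929.

0.1929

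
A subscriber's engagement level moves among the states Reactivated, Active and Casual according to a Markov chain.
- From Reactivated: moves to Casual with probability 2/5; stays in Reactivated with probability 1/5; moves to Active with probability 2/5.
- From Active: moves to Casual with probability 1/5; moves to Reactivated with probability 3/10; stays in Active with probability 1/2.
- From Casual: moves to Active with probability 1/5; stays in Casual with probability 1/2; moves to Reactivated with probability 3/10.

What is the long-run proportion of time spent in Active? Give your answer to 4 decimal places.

0.3636

Let the stationary distribution be π with π = πP and π_1 + π_2 + π_3 = 1.
π_1 = 0.2·π_1 + 0.3·π_2 + 0.3·π_3
π_2 = 0.4·π_1 + 0.5·π_2 + 0.2·π_3
Solving with the normalization constraint gives π = (0.2727, 0.3636, 0.3636).
So the stationary probability of Active is 0.3636.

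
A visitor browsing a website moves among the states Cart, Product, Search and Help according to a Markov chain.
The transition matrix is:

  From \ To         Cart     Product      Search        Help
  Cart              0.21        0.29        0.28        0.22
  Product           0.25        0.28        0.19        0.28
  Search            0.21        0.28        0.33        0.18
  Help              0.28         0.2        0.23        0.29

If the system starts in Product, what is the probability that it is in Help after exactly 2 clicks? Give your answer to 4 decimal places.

Propagate the distribution vector 2 clicks from Product.
After 0 clicks: (0.0000, 1.0000, 0.0000, 0.0000)
After 1 click: (0.2500, 0.2800, 0.1900, 0.2800)
After 2 clicks: (0.2408, 0.2601, 0.2503, 0.2488)
P(in Help after 2 clicks) = 0.2488

0.2488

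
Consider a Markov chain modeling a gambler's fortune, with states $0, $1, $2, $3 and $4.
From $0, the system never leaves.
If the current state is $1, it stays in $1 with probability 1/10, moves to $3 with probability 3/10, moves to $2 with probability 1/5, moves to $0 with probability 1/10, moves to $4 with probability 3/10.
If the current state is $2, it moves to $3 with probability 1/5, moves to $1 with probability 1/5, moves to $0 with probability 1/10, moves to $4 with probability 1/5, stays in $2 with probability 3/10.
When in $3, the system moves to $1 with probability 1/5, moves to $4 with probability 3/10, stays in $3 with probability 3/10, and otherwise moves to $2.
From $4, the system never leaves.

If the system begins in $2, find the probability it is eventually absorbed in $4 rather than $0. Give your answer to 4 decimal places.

Let h(s) be the probability of absorption at $4 starting from transient state s. Then h($4) = 1 and h($0) = 0. By first-step analysis:
h($1) = 0.1·0 + 0.1·h($1) + 0.2·h($2) + 0.3·h($3) + 0.3·1
h($2) = 0.1·0 + 0.2·h($1) + 0.3·h($2) + 0.2·h($3) + 0.2·1
h($3) = 0.2·h($1) + 0.2·h($2) + 0.3·h($3) + 0.3·1
Solving: h($1) = 0.7937, h($2) = 0.7619, h($3) = 0.8730.
Starting from $2, the probability is 0.7619.

0.7619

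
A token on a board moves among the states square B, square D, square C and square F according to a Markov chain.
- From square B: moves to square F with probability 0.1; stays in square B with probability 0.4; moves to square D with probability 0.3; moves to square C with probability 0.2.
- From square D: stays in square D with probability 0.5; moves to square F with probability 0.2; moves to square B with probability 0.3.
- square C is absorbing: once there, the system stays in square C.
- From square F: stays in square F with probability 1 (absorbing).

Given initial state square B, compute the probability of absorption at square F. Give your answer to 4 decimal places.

0.5238

Let h(s) be the probability of absorption at square F starting from transient state s. Then h(square F) = 1 and h(square C) = 0. By first-step analysis:
h(square B) = 0.4·h(square B) + 0.3·h(square D) + 0.2·0 + 0.1·1
h(square D) = 0.3·h(square B) + 0.5·h(square D) + 0.2·1
Solving: h(square B) = 0.5238, h(square D) = 0.7143.
Starting from square B, the probability is 0.5238.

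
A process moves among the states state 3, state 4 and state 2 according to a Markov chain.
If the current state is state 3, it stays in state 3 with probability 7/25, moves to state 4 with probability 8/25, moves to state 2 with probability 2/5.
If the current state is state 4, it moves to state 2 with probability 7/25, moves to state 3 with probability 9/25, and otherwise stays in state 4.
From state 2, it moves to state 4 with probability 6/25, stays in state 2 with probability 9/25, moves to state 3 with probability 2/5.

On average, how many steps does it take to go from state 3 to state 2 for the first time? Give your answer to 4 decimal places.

Let t(s) be the expected number of steps to first reach state 2 from state s, with t(state 2) = 0. Conditioning on the first step:
t(state 3) = 1 + 0.28·t(state 3) + 0.32·t(state 4)
t(state 4) = 1 + 0.36·t(state 3) + 0.36·t(state 4)
Solving: t(state 3) = 2.7778, t(state 4) = 3.1250.
Expected steps from state 3 to state 2: 2.7778.

2.7778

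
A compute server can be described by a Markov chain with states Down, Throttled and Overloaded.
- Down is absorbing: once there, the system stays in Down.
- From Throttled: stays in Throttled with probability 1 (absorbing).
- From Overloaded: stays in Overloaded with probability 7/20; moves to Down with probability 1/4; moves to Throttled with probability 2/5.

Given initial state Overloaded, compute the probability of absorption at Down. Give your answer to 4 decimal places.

Let h(s) be the probability of absorption at Down starting from transient state s. Then h(Down) = 1 and h(Throttled) = 0. By first-step analysis:
h(Overloaded) = 0.25·1 + 0.4·0 + 0.35·h(Overloaded)
Solving: h(Overloaded) = 0.3846.
Starting from Overloaded, the probability is 0.3846.

0.3846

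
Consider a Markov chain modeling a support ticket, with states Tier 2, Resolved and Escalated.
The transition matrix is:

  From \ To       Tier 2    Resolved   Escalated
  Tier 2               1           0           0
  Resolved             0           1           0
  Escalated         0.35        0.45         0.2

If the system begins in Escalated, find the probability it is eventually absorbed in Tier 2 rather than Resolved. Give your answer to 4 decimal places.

0.4375

Let h(s) be the probability of absorption at Tier 2 starting from transient state s. Then h(Tier 2) = 1 and h(Resolved) = 0. By first-step analysis:
h(Escalated) = 0.35·1 + 0.45·0 + 0.2·h(Escalated)
Solving: h(Escalated) = 0.4375.
Starting from Escalated, the probability is 0.4375.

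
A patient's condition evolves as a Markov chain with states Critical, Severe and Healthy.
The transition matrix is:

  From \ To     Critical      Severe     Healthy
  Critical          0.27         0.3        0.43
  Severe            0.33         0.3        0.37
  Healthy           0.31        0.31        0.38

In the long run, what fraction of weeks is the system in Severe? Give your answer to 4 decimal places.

Let the stationary distribution be π with π = πP and π_1 + π_2 + π_3 = 1.
π_1 = 0.27·π_1 + 0.33·π_2 + 0.31·π_3
π_2 = 0.3·π_1 + 0.3·π_2 + 0.31·π_3
Solving with the normalization constraint gives π = (0.3039, 0.3039, 0.3922).
So the stationary probability of Severe is 0.3039.

0.3039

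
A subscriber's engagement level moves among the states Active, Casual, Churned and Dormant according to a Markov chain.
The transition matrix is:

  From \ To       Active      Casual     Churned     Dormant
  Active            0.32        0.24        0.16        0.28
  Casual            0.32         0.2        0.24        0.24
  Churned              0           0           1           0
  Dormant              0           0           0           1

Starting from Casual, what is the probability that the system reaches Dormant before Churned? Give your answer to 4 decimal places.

0.5411

Let h(s) be the probability of absorption at Dormant starting from transient state s. Then h(Dormant) = 1 and h(Churned) = 0. By first-step analysis:
h(Active) = 0.32·h(Active) + 0.24·h(Casual) + 0.16·0 + 0.28·1
h(Casual) = 0.32·h(Active) + 0.2·h(Casual) + 0.24·0 + 0.24·1
Solving: h(Active) = 0.6027, h(Casual) = 0.5411.
Starting from Casual, the probability is 0.5411.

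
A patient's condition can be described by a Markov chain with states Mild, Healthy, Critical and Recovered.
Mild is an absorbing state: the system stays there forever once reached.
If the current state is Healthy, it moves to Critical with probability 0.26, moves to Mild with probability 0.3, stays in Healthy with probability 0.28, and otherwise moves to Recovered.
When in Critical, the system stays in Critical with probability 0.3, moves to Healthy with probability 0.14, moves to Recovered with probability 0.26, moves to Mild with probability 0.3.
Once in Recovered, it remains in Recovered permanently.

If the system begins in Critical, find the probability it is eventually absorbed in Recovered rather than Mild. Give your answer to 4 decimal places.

Let h(s) be the probability of absorption at Recovered starting from transient state s. Then h(Recovered) = 1 and h(Mild) = 0. By first-step analysis:
h(Healthy) = 0.3·0 + 0.28·h(Healthy) + 0.26·h(Critical) + 0.16·1
h(Critical) = 0.3·0 + 0.14·h(Healthy) + 0.3·h(Critical) + 0.26·1
Solving: h(Healthy) = 0.3841, h(Critical) = 0.4482.
Starting from Critical, the probability is 0.4482.

0.4482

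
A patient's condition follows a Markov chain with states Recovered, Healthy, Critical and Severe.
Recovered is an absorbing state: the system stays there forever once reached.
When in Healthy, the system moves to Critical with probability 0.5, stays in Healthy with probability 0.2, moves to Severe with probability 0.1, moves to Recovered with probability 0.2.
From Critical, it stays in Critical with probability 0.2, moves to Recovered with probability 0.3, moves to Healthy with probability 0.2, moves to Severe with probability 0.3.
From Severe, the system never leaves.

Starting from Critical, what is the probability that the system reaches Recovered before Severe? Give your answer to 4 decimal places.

Let h(s) be the probability of absorption at Recovered starting from transient state s. Then h(Recovered) = 1 and h(Severe) = 0. By first-step analysis:
h(Healthy) = 0.2·1 + 0.2·h(Healthy) + 0.5·h(Critical) + 0.1·0
h(Critical) = 0.3·1 + 0.2·h(Healthy) + 0.2·h(Critical) + 0.3·0
Solving: h(Healthy) = 0.5741, h(Critical) = 0.5185.
Starting from Critical, the probability is 0.5185.

0.5185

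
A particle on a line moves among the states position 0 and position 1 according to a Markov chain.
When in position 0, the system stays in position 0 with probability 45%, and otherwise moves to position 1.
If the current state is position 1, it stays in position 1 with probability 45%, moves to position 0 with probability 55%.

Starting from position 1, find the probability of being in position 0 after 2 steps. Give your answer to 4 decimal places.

Sum over the intermediate state after 1 step:
P = P(position 1→position 0)·P(position 0→position 0) + P(position 1→position 1)·P(position 1→position 0)
  = 0.55×0.45 + 0.45×0.55
  = 0.2475 + 0.2475 = 0.4950

0.4950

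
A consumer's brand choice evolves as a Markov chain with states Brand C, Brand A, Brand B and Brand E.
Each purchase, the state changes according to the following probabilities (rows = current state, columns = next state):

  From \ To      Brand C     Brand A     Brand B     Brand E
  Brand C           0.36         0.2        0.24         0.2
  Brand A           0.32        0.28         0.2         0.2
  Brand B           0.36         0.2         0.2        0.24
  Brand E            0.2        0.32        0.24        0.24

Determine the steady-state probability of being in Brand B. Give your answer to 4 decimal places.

0.2213

Let the stationary distribution be π with π = πP and π_1 + π_2 + π_3 + π_4 = 1.
π_1 = 0.36·π_1 + 0.32·π_2 + 0.36·π_3 + 0.2·π_4
π_2 = 0.2·π_1 + 0.28·π_2 + 0.2·π_3 + 0.32·π_4
π_3 = 0.24·π_1 + 0.2·π_2 + 0.2·π_3 + 0.24·π_4
Solving with the normalization constraint gives π = (0.3154, 0.2458, 0.2213, 0.2176).
So the stationary probability of Brand B is 0.2213.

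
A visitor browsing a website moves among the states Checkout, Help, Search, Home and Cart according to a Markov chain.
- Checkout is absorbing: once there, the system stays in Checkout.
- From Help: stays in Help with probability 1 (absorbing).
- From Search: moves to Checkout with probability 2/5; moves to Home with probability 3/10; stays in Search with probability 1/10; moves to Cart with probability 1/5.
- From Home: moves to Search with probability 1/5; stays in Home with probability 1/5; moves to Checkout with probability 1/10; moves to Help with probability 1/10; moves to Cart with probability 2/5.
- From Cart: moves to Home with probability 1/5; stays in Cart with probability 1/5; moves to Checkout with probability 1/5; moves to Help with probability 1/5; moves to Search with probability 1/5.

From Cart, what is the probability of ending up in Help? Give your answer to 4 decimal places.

Let h(s) be the probability of absorption at Help starting from transient state s. Then h(Help) = 1 and h(Checkout) = 0. By first-step analysis:
h(Search) = 0.4·0 + 0.1·h(Search) + 0.3·h(Home) + 0.2·h(Cart)
h(Home) = 0.1·0 + 0.1·1 + 0.2·h(Search) + 0.2·h(Home) + 0.4·h(Cart)
h(Cart) = 0.2·0 + 0.2·1 + 0.2·h(Search) + 0.2·h(Home) + 0.2·h(Cart)
Solving: h(Search) = 0.2143, h(Home) = 0.3776, h(Cart) = 0.3980.
Starting from Cart, the probability is 0.3980.

0.3980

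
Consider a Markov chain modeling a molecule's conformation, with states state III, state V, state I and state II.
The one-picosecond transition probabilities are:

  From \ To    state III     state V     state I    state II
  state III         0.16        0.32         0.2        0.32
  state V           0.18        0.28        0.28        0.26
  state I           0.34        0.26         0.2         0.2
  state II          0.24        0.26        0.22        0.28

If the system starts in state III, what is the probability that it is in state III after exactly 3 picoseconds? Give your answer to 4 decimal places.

0.2284

Propagate the distribution vector 3 picoseconds from state III.
After 0 picoseconds: (1.0000, 0.0000, 0.0000, 0.0000)
After 1 picosecond: (0.1600, 0.3200, 0.2000, 0.3200)
After 2 picoseconds: (0.2280, 0.2760, 0.2320, 0.2640)
After 3 picoseconds: (0.2284, 0.2792, 0.2274, 0.2650)
P(in state III after 3 picoseconds) = 0.2284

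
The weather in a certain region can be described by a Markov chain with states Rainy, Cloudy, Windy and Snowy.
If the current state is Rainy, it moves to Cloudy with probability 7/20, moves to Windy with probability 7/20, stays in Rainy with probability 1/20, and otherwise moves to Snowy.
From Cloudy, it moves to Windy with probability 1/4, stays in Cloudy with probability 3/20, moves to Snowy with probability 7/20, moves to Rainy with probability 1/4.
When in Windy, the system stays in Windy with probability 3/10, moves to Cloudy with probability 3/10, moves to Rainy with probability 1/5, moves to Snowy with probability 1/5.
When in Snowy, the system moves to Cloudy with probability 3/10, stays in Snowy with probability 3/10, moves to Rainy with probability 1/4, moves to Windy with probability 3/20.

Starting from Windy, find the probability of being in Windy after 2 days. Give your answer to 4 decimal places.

0.2650

Propagate the distribution vector 2 days from Windy.
After 0 days: (0.0000, 0.0000, 1.0000, 0.0000)
After 1 day: (0.2000, 0.3000, 0.3000, 0.2000)
After 2 days: (0.1950, 0.2650, 0.2650, 0.2750)
P(in Windy after 2 days) = 0.2650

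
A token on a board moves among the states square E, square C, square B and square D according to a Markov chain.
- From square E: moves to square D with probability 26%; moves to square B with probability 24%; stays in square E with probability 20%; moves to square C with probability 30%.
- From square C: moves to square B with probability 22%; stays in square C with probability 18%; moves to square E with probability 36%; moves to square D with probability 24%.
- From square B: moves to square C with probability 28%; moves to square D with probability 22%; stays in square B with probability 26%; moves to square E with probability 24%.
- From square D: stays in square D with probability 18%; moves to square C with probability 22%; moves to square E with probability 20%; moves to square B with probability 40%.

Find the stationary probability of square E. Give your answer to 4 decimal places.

0.2506

Let the stationary distribution be π with π = πP and π_1 + π_2 + π_3 + π_4 = 1.
π_1 = 0.2·π_1 + 0.36·π_2 + 0.24·π_3 + 0.2·π_4
π_2 = 0.3·π_1 + 0.18·π_2 + 0.28·π_3 + 0.22·π_4
π_3 = 0.24·π_1 + 0.22·π_2 + 0.26·π_3 + 0.4·π_4
Solving with the normalization constraint gives π = (0.2506, 0.2468, 0.2767, 0.2259).
So the stationary probability of square E is 0.2506.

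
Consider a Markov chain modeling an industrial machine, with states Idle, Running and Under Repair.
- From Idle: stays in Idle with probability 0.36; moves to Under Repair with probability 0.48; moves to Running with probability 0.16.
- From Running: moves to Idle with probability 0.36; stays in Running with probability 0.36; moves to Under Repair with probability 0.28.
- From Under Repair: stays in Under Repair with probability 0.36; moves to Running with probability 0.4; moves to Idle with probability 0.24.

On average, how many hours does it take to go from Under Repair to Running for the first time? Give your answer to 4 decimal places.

Let t(s) be the expected number of hours to first reach Running from state s, with t(Running) = 0. Conditioning on the first hour:
t(Idle) = 1 + 0.36·t(Idle) + 0.48·t(Under Repair)
t(Under Repair) = 1 + 0.24·t(Idle) + 0.36·t(Under Repair)
Solving: t(Idle) = 3.8043, t(Under Repair) = 2.9891.
Expected hours from Under Repair to Running: 2.9891.

2.9891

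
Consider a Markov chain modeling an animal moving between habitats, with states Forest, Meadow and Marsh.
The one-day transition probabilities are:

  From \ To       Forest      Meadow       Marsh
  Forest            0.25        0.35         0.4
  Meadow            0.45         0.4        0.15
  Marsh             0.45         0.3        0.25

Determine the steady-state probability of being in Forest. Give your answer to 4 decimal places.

Let the stationary distribution be π with π = πP and π_1 + π_2 + π_3 = 1.
π_1 = 0.25·π_1 + 0.45·π_2 + 0.45·π_3
π_2 = 0.35·π_1 + 0.4·π_2 + 0.3·π_3
Solving with the normalization constraint gives π = (0.3750, 0.3542, 0.2708).
So the stationary probability of Forest is 0.3750.

0.3750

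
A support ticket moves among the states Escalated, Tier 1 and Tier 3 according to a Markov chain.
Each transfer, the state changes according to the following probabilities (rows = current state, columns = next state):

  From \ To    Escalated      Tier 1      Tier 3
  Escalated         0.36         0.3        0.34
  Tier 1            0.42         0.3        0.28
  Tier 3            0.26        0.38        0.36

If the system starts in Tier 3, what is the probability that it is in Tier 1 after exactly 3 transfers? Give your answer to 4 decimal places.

0.3260

Propagate the distribution vector 3 transfers from Tier 3.
After 0 transfers: (0.0000, 0.0000, 1.0000)
After 1 transfer: (0.2600, 0.3800, 0.3600)
After 2 transfers: (0.3468, 0.3288, 0.3244)
After 3 transfers: (0.3473, 0.3260, 0.3268)
P(in Tier 1 after 3 transfers) = 0.3260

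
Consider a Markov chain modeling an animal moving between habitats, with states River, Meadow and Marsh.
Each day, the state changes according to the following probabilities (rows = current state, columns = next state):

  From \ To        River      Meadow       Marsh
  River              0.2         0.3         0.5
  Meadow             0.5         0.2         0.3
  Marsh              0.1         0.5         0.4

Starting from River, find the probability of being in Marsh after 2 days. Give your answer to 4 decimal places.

Sum over the intermediate state after 1 day:
P = P(River→River)·P(River→Marsh) + P(River→Meadow)·P(Meadow→Marsh) + P(River→Marsh)·P(Marsh→Marsh)
  = 0.2×0.5 + 0.3×0.3 + 0.5×0.4
  = 0.1000 + 0.0900 + 0.2000 = 0.3900

0.3900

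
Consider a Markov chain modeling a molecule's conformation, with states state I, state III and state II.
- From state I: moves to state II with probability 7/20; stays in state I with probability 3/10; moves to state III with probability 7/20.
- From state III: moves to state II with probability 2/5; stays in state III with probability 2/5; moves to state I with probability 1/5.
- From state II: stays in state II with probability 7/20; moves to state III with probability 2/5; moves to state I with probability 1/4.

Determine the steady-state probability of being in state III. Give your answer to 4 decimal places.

0.3879

Let the stationary distribution be π with π = πP and π_1 + π_2 + π_3 = 1.
π_1 = 0.3·π_1 + 0.2·π_2 + 0.25·π_3
π_2 = 0.35·π_1 + 0.4·π_2 + 0.4·π_3
Solving with the normalization constraint gives π = (0.2427, 0.3879, 0.3694).
So the stationary probability of state III is 0.3879.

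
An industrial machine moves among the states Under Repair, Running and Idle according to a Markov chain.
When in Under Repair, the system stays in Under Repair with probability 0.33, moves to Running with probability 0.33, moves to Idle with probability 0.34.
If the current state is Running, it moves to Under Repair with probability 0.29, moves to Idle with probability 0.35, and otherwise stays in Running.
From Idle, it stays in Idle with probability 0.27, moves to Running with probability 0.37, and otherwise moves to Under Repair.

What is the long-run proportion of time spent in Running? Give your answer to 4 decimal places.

0.3534

Let the stationary distribution be π with π = πP and π_1 + π_2 + π_3 = 1.
π_1 = 0.33·π_1 + 0.29·π_2 + 0.36·π_3
π_2 = 0.33·π_1 + 0.36·π_2 + 0.37·π_3
Solving with the normalization constraint gives π = (0.3255, 0.3534, 0.3211).
So the stationary probability of Running is 0.3534.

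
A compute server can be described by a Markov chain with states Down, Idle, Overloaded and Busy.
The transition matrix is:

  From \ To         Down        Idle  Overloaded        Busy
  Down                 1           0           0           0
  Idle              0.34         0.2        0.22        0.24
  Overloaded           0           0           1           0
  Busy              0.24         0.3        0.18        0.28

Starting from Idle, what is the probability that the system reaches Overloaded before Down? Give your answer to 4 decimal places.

0.4000

Let h(s) be the probability of absorption at Overloaded starting from transient state s. Then h(Overloaded) = 1 and h(Down) = 0. By first-step analysis:
h(Idle) = 0.34·0 + 0.2·h(Idle) + 0.22·1 + 0.24·h(Busy)
h(Busy) = 0.24·0 + 0.3·h(Idle) + 0.18·1 + 0.28·h(Busy)
Solving: h(Idle) = 0.4000, h(Busy) = 0.4167.
Starting from Idle, the probability is 0.4000.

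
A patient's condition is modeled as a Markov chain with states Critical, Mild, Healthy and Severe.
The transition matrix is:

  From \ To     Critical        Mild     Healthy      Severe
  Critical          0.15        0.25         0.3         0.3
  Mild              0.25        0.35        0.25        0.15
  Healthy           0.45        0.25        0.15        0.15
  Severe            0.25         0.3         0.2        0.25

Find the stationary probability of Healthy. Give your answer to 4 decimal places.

Let the stationary distribution be π with π = πP and π_1 + π_2 + π_3 + π_4 = 1.
π_1 = 0.15·π_1 + 0.25·π_2 + 0.45·π_3 + 0.25·π_4
π_2 = 0.25·π_1 + 0.35·π_2 + 0.25·π_3 + 0.3·π_4
π_3 = 0.3·π_1 + 0.25·π_2 + 0.15·π_3 + 0.2·π_4
Solving with the normalization constraint gives π = (0.2691, 0.2895, 0.2299, 0.2115).
So the stationary probability of Healthy is 0.2299.

0.2299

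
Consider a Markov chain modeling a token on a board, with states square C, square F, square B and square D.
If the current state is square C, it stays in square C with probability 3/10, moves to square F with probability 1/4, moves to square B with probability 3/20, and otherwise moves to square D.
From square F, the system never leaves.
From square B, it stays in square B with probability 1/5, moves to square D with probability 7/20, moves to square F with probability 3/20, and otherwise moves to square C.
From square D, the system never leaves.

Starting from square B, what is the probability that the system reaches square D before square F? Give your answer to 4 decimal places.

0.6505

Let h(s) be the probability of absorption at square D starting from transient state s. Then h(square D) = 1 and h(square F) = 0. By first-step analysis:
h(square C) = 0.3·h(square C) + 0.25·0 + 0.15·h(square B) + 0.3·1
h(square B) = 0.3·h(square C) + 0.15·0 + 0.2·h(square B) + 0.35·1
Solving: h(square C) = 0.5680, h(square B) = 0.6505.
Starting from square B, the probability is 0.6505.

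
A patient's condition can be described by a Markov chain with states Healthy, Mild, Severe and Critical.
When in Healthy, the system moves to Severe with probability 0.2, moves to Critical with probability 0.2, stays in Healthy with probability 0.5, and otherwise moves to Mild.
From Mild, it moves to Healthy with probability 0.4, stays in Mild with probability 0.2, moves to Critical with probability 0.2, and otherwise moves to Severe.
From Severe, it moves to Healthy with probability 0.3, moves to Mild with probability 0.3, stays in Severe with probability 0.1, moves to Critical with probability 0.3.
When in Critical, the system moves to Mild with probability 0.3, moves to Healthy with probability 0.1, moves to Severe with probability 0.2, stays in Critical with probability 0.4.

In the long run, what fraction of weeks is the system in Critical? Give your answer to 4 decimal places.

0.2727

Let the stationary distribution be π with π = πP and π_1 + π_2 + π_3 + π_4 = 1.
π_1 = 0.5·π_1 + 0.4·π_2 + 0.3·π_3 + 0.1·π_4
π_2 = 0.1·π_1 + 0.2·π_2 + 0.3·π_3 + 0.3·π_4
π_3 = 0.2·π_1 + 0.2·π_2 + 0.1·π_3 + 0.2·π_4
Solving with the normalization constraint gives π = (0.3333, 0.2121, 0.1818, 0.2727).
So the stationary probability of Critical is 0.2727.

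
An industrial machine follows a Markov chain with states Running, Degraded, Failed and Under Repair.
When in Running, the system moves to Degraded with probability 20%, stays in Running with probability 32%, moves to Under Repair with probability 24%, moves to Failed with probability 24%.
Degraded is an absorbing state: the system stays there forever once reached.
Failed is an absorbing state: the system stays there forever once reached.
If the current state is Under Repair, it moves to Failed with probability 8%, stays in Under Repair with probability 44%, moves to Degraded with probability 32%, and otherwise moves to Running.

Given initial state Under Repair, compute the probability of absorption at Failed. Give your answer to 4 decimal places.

Let h(s) be the probability of absorption at Failed starting from transient state s. Then h(Failed) = 1 and h(Degraded) = 0. By first-step analysis:
h(Running) = 0.32·h(Running) + 0.2·0 + 0.24·1 + 0.24·h(Under Repair)
h(Under Repair) = 0.16·h(Running) + 0.32·0 + 0.08·1 + 0.44·h(Under Repair)
Solving: h(Running) = 0.4486, h(Under Repair) = 0.2710.
Starting from Under Repair, the probability is 0.2710.

0.2710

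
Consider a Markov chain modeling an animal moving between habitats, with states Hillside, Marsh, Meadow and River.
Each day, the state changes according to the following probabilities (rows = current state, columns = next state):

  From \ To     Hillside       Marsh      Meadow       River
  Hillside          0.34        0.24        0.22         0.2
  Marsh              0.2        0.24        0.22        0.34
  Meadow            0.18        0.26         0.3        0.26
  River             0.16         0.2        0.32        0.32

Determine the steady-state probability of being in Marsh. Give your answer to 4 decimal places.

0.2341

Let the stationary distribution be π with π = πP and π_1 + π_2 + π_3 + π_4 = 1.
π_1 = 0.34·π_1 + 0.2·π_2 + 0.18·π_3 + 0.16·π_4
π_2 = 0.24·π_1 + 0.24·π_2 + 0.26·π_3 + 0.2·π_4
π_3 = 0.22·π_1 + 0.22·π_2 + 0.3·π_3 + 0.32·π_4
Solving with the normalization constraint gives π = (0.2131, 0.2341, 0.2699, 0.2829).
So the stationary probability of Marsh is 0.2341.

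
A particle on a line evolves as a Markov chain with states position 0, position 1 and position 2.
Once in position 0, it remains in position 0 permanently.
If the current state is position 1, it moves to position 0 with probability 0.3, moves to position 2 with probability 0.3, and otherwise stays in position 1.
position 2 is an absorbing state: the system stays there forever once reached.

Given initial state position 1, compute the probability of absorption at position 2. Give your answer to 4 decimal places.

Let h(s) be the probability of absorption at position 2 starting from transient state s. Then h(position 2) = 1 and h(position 0) = 0. By first-step analysis:
h(position 1) = 0.3·0 + 0.4·h(position 1) + 0.3·1
Solving: h(position 1) = 0.5000.
Starting from position 1, the probability is 0.5000.

0.5000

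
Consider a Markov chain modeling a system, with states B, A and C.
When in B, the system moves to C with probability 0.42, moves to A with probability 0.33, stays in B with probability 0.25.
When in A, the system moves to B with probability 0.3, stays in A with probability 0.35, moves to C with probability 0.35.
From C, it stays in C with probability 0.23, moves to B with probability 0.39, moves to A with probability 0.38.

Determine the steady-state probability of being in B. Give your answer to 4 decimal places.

Let the stationary distribution be π with π = πP and π_1 + π_2 + π_3 = 1.
π_1 = 0.25·π_1 + 0.3·π_2 + 0.39·π_3
π_2 = 0.33·π_1 + 0.35·π_2 + 0.38·π_3
Solving with the normalization constraint gives π = (0.3142, 0.3537, 0.3321).
So the stationary probability of B is 0.3142.

0.3142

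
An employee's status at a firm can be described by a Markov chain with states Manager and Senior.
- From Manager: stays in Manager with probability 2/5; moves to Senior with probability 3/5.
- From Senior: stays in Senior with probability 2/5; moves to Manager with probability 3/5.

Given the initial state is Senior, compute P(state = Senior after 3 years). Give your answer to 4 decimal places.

0.4960

Propagate the distribution vector 3 years from Senior.
After 0 years: (0.0000, 1.0000)
After 1 year: (0.6000, 0.4000)
After 2 years: (0.4800, 0.5200)
After 3 years: (0.5040, 0.4960)
P(in Senior after 3 years) = 0.4960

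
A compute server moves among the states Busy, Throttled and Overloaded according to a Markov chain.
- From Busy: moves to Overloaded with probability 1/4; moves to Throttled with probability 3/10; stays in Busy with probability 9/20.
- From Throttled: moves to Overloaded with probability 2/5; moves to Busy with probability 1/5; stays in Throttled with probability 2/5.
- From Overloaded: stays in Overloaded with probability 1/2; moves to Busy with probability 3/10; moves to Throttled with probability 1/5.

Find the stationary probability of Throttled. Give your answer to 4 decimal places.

0.2899

Let the stationary distribution be π with π = πP and π_1 + π_2 + π_3 = 1.
π_1 = 0.45·π_1 + 0.2·π_2 + 0.3·π_3
π_2 = 0.3·π_1 + 0.4·π_2 + 0.2·π_3
Solving with the normalization constraint gives π = (0.3188, 0.2899, 0.3913).
So the stationary probability of Throttled is 0.2899.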